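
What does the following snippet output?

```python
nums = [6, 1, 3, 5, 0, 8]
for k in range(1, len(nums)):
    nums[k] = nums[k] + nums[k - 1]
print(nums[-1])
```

23

k=1: nums[1] = 1+6 = 7 → [6, 7, 3, 5, 0, 8]
k=2: nums[2] = 3+7 = 10 → [6, 7, 10, 5, 0, 8]
k=3: nums[3] = 5+10 = 15 → [6, 7, 10, 15, 0, 8]
k=4: nums[4] = 0+15 = 15 → [6, 7, 10, 15, 15, 8]
k=5: nums[5] = 8+15 = 23 → [6, 7, 10, 15, 15, 23]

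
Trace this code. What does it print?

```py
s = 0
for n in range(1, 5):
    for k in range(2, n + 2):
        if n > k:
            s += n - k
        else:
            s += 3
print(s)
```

n=1,k=2: not 1>2, s = 0+3 = 3
n=2,k=2: not 2>2, s = 3+3 = 6
n=2,k=3: not 2>3, s = 6+3 = 9
n=3,k=2: 3>2, s = 9+1 = 10
n=3,k=3: not 3>3, s = 10+3 = 13
n=3,k=4: not 3>4, s = 13+3 = 16
n=4,k=2: 4>2, s = 16+2 = 18
n=4,k=3: 4>3, s = 18+1 = 19
n=4,k=4: not 4>4, s = 19+3 = 22
n=4,k=5: not 4>5, s = 22+3 = 25

25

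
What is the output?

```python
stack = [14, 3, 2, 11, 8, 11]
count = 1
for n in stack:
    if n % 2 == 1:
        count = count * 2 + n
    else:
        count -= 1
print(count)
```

n=14: not odd, count = 1-1 = 0
n=3: odd, count = 0*2+3 = 3
n=2: not odd, count = 3-1 = 2
n=11: odd, count = 2*2+11 = 15
n=8: not odd, count = 15-1 = 14
n=11: odd, count = 14*2+11 = 39

39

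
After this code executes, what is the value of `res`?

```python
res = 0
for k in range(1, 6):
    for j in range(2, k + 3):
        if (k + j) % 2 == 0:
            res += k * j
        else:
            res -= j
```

131

k=1,j=2: odd sum, res = 0-2 = -2
k=1,j=3: even sum, res = (-2)+3 = 1
k=2,j=2: even sum, res = 1+4 = 5
k=2,j=3: odd sum, res = 5-3 = 2
k=2,j=4: even sum, res = 2+8 = 10
k=3,j=2: odd sum, res = 10-2 = 8
k=3,j=3: even sum, res = 8+9 = 17
k=3,j=4: odd sum, res = 17-4 = 13
k=3,j=5: even sum, res = 13+15 = 28
k=4,j=2: even sum, res = 28+8 = 36
k=4,j=3: odd sum, res = 36-3 = 33
k=4,j=4: even sum, res = 33+16 = 49
k=4,j=5: odd sum, res = 49-5 = 44
k=4,j=6: even sum, res = 44+24 = 68
k=5,j=2: odd sum, res = 68-2 = 66
k=5,j=3: even sum, res = 66+15 = 81
k=5,j=4: odd sum, res = 81-4 = 77
k=5,j=5: even sum, res = 77+25 = 102
k=5,j=6: odd sum, res = 102-6 = 96
k=5,j=7: even sum, res = 96+35 = 131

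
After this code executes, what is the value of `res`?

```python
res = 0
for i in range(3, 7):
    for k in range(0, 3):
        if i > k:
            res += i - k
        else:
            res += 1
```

42

i=3,k=0: 3>0, res = 0+3 = 3
i=3,k=1: 3>1, res = 3+2 = 5
i=3,k=2: 3>2, res = 5+1 = 6
i=4,k=0: 4>0, res = 6+4 = 10
i=4,k=1: 4>1, res = 10+3 = 13
i=4,k=2: 4>2, res = 13+2 = 15
i=5,k=0: 5>0, res = 15+5 = 20
i=5,k=1: 5>1, res = 20+4 = 24
i=5,k=2: 5>2, res = 24+3 = 27
i=6,k=0: 6>0, res = 27+6 = 33
i=6,k=1: 6>1, res = 33+5 = 38
i=6,k=2: 6>2, res = 38+4 = 42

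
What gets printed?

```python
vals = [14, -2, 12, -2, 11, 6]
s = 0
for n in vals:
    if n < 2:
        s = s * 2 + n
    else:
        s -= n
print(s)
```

-103

n=14: not <2, s = 0-14 = -14
n=-2: <2, s = (-14)*2+(-2) = -30
n=12: not <2, s = (-30)-12 = -42
n=-2: <2, s = (-42)*2+(-2) = -86
n=11: not <2, s = (-86)-11 = -97
n=6: not <2, s = (-97)-6 = -103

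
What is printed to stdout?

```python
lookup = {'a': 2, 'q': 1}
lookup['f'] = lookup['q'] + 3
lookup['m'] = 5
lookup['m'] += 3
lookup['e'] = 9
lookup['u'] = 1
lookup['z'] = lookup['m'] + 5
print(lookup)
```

lookup['f'] = lookup['q']+3 = 4 → {'a': 2, 'q': 1, 'f': 4}
lookup['m'] = 5 → {'a': 2, 'q': 1, 'f': 4, 'm': 5}
lookup['m'] = 5+3 = 8 → {'a': 2, 'q': 1, 'f': 4, 'm': 8}
lookup['e'] = 9 → {'a': 2, 'q': 1, 'f': 4, 'm': 8, 'e': 9}
lookup['u'] = 1 → {'a': 2, 'q': 1, 'f': 4, 'm': 8, 'e': 9, 'u': 1}
lookup['z'] = lookup['m']+5 = 13 → {'a': 2, 'q': 1, 'f': 4, 'm': 8, 'e': 9, 'u': 1, 'z': 13}

{'a': 2, 'q': 1, 'f': 4, 'm': 8, 'e': 9, 'u': 1, 'z': 13}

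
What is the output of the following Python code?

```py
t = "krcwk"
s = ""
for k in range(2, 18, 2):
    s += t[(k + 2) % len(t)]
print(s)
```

k=2: add t[4]='k' → 'k'
k=4: add t[1]='r' → 'kr'
k=6: add t[3]='w' → 'krw'
k=8: add t[0]='k' → 'krwk'
k=10: add t[2]='c' → 'krwkc'
k=12: add t[4]='k' → 'krwkck'
k=14: add t[1]='r' → 'krwkckr'
k=16: add t[3]='w' → 'krwkckrw'

krwkckrw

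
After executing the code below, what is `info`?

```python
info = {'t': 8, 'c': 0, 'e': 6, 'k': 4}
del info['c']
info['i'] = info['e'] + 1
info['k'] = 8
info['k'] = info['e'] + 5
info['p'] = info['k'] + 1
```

{'t': 8, 'e': 6, 'k': 11, 'i': 7, 'p': 12}

del 'c' → {'t': 8, 'e': 6, 'k': 4}
info['i'] = info['e']+1 = 7 → {'t': 8, 'e': 6, 'k': 4, 'i': 7}
info['k'] = 8 → {'t': 8, 'e': 6, 'k': 8, 'i': 7}
info['k'] = info['e']+5 = 11 → {'t': 8, 'e': 6, 'k': 11, 'i': 7}
info['p'] = info['k']+1 = 12 → {'t': 8, 'e': 6, 'k': 11, 'i': 7, 'p': 12}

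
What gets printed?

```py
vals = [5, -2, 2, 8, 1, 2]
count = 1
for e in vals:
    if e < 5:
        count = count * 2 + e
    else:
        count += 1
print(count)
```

32

e=5: not <5, count = 1+1 = 2
e=-2: <5, count = 2*2+(-2) = 2
e=2: <5, count = 2*2+2 = 6
e=8: not <5, count = 6+1 = 7
e=1: <5, count = 7*2+1 = 15
e=2: <5, count = 15*2+2 = 32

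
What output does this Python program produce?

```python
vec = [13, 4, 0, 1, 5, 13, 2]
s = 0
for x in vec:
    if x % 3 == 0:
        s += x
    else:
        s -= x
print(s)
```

x=13: not %3==0, s = 0-13 = -13
x=4: not %3==0, s = (-13)-4 = -17
x=0: %3==0, s = (-17)+0 = -17
x=1: not %3==0, s = (-17)-1 = -18
x=5: not %3==0, s = (-18)-5 = -23
x=13: not %3==0, s = (-23)-13 = -36
x=2: not %3==0, s = (-36)-2 = -38

-38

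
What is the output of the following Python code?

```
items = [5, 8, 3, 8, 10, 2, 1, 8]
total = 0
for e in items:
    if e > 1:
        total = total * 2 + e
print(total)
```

e=5: >1, total = 0*2+5 = 5
e=8: >1, total = 5*2+8 = 18
e=3: >1, total = 18*2+3 = 39
e=8: >1, total = 39*2+8 = 86
e=10: >1, total = 86*2+10 = 182
e=2: >1, total = 182*2+2 = 366
e=1: not >1
e=8: >1, total = 366*2+8 = 740

740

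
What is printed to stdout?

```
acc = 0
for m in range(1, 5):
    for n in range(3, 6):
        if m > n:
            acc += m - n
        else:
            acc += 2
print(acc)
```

m=1,n=3: not 1>3, acc = 0+2 = 2
m=1,n=4: not 1>4, acc = 2+2 = 4
m=1,n=5: not 1>5, acc = 4+2 = 6
m=2,n=3: not 2>3, acc = 6+2 = 8
m=2,n=4: not 2>4, acc = 8+2 = 10
m=2,n=5: not 2>5, acc = 10+2 = 12
m=3,n=3: not 3>3, acc = 12+2 = 14
m=3,n=4: not 3>4, acc = 14+2 = 16
m=3,n=5: not 3>5, acc = 16+2 = 18
m=4,n=3: 4>3, acc = 18+1 = 19
m=4,n=4: not 4>4, acc = 19+2 = 21
m=4,n=5: not 4>5, acc = 21+2 = 23

23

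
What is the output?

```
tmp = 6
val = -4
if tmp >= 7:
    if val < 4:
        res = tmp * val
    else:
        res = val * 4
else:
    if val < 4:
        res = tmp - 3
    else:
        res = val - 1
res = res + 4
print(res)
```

tmp=6, val=-4
tmp >= 7 is False; val < 4 is True
→ res = tmp - 3 = 3
res = 3+4 = 7

7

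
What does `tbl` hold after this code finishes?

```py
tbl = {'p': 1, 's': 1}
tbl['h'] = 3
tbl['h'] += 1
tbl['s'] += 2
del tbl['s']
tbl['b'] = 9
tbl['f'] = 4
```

tbl['h'] = 3 → {'p': 1, 's': 1, 'h': 3}
tbl['h'] = 3+1 = 4 → {'p': 1, 's': 1, 'h': 4}
tbl['s'] = 1+2 = 3 → {'p': 1, 's': 3, 'h': 4}
del 's' → {'p': 1, 'h': 4}
tbl['b'] = 9 → {'p': 1, 'h': 4, 'b': 9}
tbl['f'] = 4 → {'p': 1, 'h': 4, 'b': 9, 'f': 4}

{'p': 1, 'h': 4, 'b': 9, 'f': 4}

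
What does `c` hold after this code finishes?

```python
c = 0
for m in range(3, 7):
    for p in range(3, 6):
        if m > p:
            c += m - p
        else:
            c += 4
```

m=3,p=3: not 3>3, c = 0+4 = 4
m=3,p=4: not 3>4, c = 4+4 = 8
m=3,p=5: not 3>5, c = 8+4 = 12
m=4,p=3: 4>3, c = 12+1 = 13
m=4,p=4: not 4>4, c = 13+4 = 17
m=4,p=5: not 4>5, c = 17+4 = 21
m=5,p=3: 5>3, c = 21+2 = 23
m=5,p=4: 5>4, c = 23+1 = 24
m=5,p=5: not 5>5, c = 24+4 = 28
m=6,p=3: 6>3, c = 28+3 = 31
m=6,p=4: 6>4, c = 31+2 = 33
m=6,p=5: 6>5, c = 33+1 = 34

34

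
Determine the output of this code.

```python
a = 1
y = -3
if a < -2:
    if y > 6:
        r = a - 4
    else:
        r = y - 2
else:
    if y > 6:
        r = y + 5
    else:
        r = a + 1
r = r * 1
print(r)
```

2

a=1, y=-3
a < -2 is False; y > 6 is False
→ r = a + 1 = 2
r = 2*1 = 2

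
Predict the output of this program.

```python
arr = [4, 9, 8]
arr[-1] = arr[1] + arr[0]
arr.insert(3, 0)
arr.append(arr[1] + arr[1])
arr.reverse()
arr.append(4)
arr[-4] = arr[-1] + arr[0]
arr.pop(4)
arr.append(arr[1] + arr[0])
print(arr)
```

[18, 0, 22, 9, 4, 18]

arr[-1] = arr[1]+arr[0] = 9+4 = 13 → [4, 9, 13]
insert 0 at 3 → [4, 9, 13, 0]
append arr[1]+arr[1] = 9+9 = 18 → [4, 9, 13, 0, 18]
reverse → [18, 0, 13, 9, 4]
append 4 → [18, 0, 13, 9, 4, 4]
arr[-4] = arr[-1]+arr[0] = 4+18 = 22 → [18, 0, 22, 9, 4, 4]
pop(4) removes 4 → [18, 0, 22, 9, 4]
append arr[1]+arr[0] = 0+18 = 18 → [18, 0, 22, 9, 4, 18]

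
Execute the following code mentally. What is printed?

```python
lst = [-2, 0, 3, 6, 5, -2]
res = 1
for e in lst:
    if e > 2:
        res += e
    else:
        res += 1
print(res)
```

18

e=-2: not >2, res = 1+1 = 2
e=0: not >2, res = 2+1 = 3
e=3: >2, res = 3+3 = 6
e=6: >2, res = 6+6 = 12
e=5: >2, res = 12+5 = 17
e=-2: not >2, res = 17+1 = 18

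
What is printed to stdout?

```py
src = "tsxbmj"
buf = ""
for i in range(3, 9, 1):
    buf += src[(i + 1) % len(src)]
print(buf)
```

mjtsxb

i=3: add src[4]='m' → 'm'
i=4: add src[5]='j' → 'mj'
i=5: add src[0]='t' → 'mjt'
i=6: add src[1]='s' → 'mjts'
i=7: add src[2]='x' → 'mjtsx'
i=8: add src[3]='b' → 'mjtsxb'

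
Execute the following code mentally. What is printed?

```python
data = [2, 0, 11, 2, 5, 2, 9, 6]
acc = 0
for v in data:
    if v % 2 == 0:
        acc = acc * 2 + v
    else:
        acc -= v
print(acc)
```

v=2: even, acc = 0*2+2 = 2
v=0: even, acc = 2*2+0 = 4
v=11: not even, acc = 4-11 = -7
v=2: even, acc = (-7)*2+2 = -12
v=5: not even, acc = (-12)-5 = -17
v=2: even, acc = (-17)*2+2 = -32
v=9: not even, acc = (-32)-9 = -41
v=6: even, acc = (-41)*2+6 = -76

-76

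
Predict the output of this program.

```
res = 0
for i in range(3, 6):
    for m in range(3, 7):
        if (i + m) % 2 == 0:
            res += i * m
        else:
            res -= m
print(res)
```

76

i=3,m=3: even sum, res = 0+9 = 9
i=3,m=4: odd sum, res = 9-4 = 5
i=3,m=5: even sum, res = 5+15 = 20
i=3,m=6: odd sum, res = 20-6 = 14
i=4,m=3: odd sum, res = 14-3 = 11
i=4,m=4: even sum, res = 11+16 = 27
i=4,m=5: odd sum, res = 27-5 = 22
i=4,m=6: even sum, res = 22+24 = 46
i=5,m=3: even sum, res = 46+15 = 61
i=5,m=4: odd sum, res = 61-4 = 57
i=5,m=5: even sum, res = 57+25 = 82
i=5,m=6: odd sum, res = 82-6 = 76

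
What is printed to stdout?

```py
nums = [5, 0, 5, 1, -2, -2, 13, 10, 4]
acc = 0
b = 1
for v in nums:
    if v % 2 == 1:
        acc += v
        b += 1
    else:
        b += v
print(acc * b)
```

360

v=5: odd, acc = 0+5 = 5; b=2
v=0: not odd; b=2
v=5: odd, acc = 5+5 = 10; b=3
v=1: odd, acc = 10+1 = 11; b=4
v=-2: not odd; b=2
v=-2: not odd; b=0
v=13: odd, acc = 11+13 = 24; b=1
v=10: not odd; b=11
v=4: not odd; b=15
acc*b = 24*15 = 360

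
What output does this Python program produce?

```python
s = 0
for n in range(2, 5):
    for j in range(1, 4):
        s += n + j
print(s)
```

n=2,j=1: s = 0+3 = 3
n=2,j=2: s = 3+4 = 7
n=2,j=3: s = 7+5 = 12
n=3,j=1: s = 12+4 = 16
n=3,j=2: s = 16+5 = 21
n=3,j=3: s = 21+6 = 27
n=4,j=1: s = 27+5 = 32
n=4,j=2: s = 32+6 = 38
n=4,j=3: s = 38+7 = 45

45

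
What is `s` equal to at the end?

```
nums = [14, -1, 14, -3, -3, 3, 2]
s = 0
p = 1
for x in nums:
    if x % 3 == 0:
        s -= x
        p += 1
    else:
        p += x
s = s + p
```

x=14: not %3==0; p=15
x=-1: not %3==0; p=14
x=14: not %3==0; p=28
x=-3: %3==0, s = 0-(-3) = 3; p=29
x=-3: %3==0, s = 3-(-3) = 6; p=30
x=3: %3==0, s = 6-3 = 3; p=31
x=2: not %3==0; p=33
s+p = 3+33 = 36

36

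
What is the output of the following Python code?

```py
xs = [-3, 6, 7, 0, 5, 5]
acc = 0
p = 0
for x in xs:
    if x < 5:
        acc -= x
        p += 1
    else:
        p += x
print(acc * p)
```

75

x=-3: <5, acc = 0-(-3) = 3; p=1
x=6: not <5; p=7
x=7: not <5; p=14
x=0: <5, acc = 3-0 = 3; p=15
x=5: not <5; p=20
x=5: not <5; p=25
acc*p = 3*25 = 75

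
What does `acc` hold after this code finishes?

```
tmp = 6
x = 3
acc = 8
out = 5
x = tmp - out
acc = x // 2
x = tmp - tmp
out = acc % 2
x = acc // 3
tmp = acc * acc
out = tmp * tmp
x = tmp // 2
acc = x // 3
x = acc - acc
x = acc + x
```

0

x = 6-5 = 1
acc = 1//2 = 0
x = 6-6 = 0
out = 0%2 = 0
x = 0//3 = 0
tmp = 0*0 = 0
out = 0*0 = 0
x = 0//2 = 0
acc = 0//3 = 0
x = 0-0 = 0
x = 0+0 = 0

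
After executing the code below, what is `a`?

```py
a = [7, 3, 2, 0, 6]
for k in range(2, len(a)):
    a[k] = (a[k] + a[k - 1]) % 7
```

k=2: a[2] = (2+3)%7 = 5 → [7, 3, 5, 0, 6]
k=3: a[3] = (0+5)%7 = 5 → [7, 3, 5, 5, 6]
k=4: a[4] = (6+5)%7 = 4 → [7, 3, 5, 5, 4]

[7, 3, 5, 5, 4]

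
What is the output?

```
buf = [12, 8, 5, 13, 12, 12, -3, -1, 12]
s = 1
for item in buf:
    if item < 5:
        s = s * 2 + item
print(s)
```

-3

item=12: not <5
item=8: not <5
item=5: not <5
item=13: not <5
item=12: not <5
item=12: not <5
item=-3: <5, s = 1*2+(-3) = -1
item=-1: <5, s = (-1)*2+(-1) = -3
item=12: not <5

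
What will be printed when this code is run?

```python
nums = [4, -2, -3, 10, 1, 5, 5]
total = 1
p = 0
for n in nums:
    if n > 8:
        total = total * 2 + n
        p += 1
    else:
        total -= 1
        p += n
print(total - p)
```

n=4: not >8, total = 1-1 = 0; p=4
n=-2: not >8, total = 0-1 = -1; p=2
n=-3: not >8, total = (-1)-1 = -2; p=-1
n=10: >8, total = (-2)*2+10 = 6; p=0
n=1: not >8, total = 6-1 = 5; p=1
n=5: not >8, total = 5-1 = 4; p=6
n=5: not >8, total = 4-1 = 3; p=11
total-p = 3-11 = -8

-8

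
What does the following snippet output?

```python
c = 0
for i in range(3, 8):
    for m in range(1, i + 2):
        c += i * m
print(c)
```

i=3,m=1: c = 0+3 = 3
i=3,m=2: c = 3+6 = 9
i=3,m=3: c = 9+9 = 18
i=3,m=4: c = 18+12 = 30
i=4,m=1: c = 30+4 = 34
i=4,m=2: c = 34+8 = 42
i=4,m=3: c = 42+12 = 54
i=4,m=4: c = 54+16 = 70
i=4,m=5: c = 70+20 = 90
i=5,m=1: c = 90+5 = 95
i=5,m=2: c = 95+10 = 105
i=5,m=3: c = 105+15 = 120
i=5,m=4: c = 120+20 = 140
i=5,m=5: c = 140+25 = 165
i=5,m=6: c = 165+30 = 195
i=6,m=1: c = 195+6 = 201
i=6,m=2: c = 201+12 = 213
i=6,m=3: c = 213+18 = 231
i=6,m=4: c = 231+24 = 255
i=6,m=5: c = 255+30 = 285
i=6,m=6: c = 285+36 = 321
i=6,m=7: c = 321+42 = 363
i=7,m=1: c = 363+7 = 370
i=7,m=2: c = 370+14 = 384
i=7,m=3: c = 384+21 = 405
i=7,m=4: c = 405+28 = 433
i=7,m=5: c = 433+35 = 468
i=7,m=6: c = 468+42 = 510
i=7,m=7: c = 510+49 = 559
i=7,m=8: c = 559+56 = 615

615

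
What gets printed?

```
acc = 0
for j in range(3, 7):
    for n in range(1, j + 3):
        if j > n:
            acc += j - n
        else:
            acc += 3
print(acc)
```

j=3,n=1: 3>1, acc = 0+2 = 2
j=3,n=2: 3>2, acc = 2+1 = 3
j=3,n=3: not 3>3, acc = 3+3 = 6
j=3,n=4: not 3>4, acc = 6+3 = 9
j=3,n=5: not 3>5, acc = 9+3 = 12
j=4,n=1: 4>1, acc = 12+3 = 15
j=4,n=2: 4>2, acc = 15+2 = 17
j=4,n=3: 4>3, acc = 17+1 = 18
j=4,n=4: not 4>4, acc = 18+3 = 21
j=4,n=5: not 4>5, acc = 21+3 = 24
j=4,n=6: not 4>6, acc = 24+3 = 27
j=5,n=1: 5>1, acc = 27+4 = 31
j=5,n=2: 5>2, acc = 31+3 = 34
j=5,n=3: 5>3, acc = 34+2 = 36
j=5,n=4: 5>4, acc = 36+1 = 37
j=5,n=5: not 5>5, acc = 37+3 = 40
j=5,n=6: not 5>6, acc = 40+3 = 43
j=5,n=7: not 5>7, acc = 43+3 = 46
j=6,n=1: 6>1, acc = 46+5 = 51
j=6,n=2: 6>2, acc = 51+4 = 55
j=6,n=3: 6>3, acc = 55+3 = 58
j=6,n=4: 6>4, acc = 58+2 = 60
j=6,n=5: 6>5, acc = 60+1 = 61
j=6,n=6: not 6>6, acc = 61+3 = 64
j=6,n=7: not 6>7, acc = 64+3 = 67
j=6,n=8: not 6>8, acc = 67+3 = 70

70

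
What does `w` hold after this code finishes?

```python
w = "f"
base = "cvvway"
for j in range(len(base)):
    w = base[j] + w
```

j=0: prepend 'c' → 'cf'
j=1: prepend 'v' → 'vcf'
j=2: prepend 'v' → 'vvcf'
j=3: prepend 'w' → 'wvvcf'
j=4: prepend 'a' → 'awvvcf'
j=5: prepend 'y' → 'yawvvcf'

'yawvvcf'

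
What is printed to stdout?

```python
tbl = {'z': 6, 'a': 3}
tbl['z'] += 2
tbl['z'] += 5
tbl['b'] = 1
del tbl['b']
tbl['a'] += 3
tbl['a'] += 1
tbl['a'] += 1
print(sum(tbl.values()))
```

21

tbl['z'] = 6+2 = 8 → {'z': 8, 'a': 3}
tbl['z'] = 8+5 = 13 → {'z': 13, 'a': 3}
tbl['b'] = 1 → {'z': 13, 'a': 3, 'b': 1}
del 'b' → {'z': 13, 'a': 3}
tbl['a'] = 3+3 = 6 → {'z': 13, 'a': 6}
tbl['a'] = 6+1 = 7 → {'z': 13, 'a': 7}
tbl['a'] = 7+1 = 8 → {'z': 13, 'a': 8}
sum of values = 21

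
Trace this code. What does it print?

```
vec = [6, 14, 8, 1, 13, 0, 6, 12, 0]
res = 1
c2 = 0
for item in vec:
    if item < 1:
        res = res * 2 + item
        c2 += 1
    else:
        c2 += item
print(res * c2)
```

248

item=6: not <1; c2=6
item=14: not <1; c2=20
item=8: not <1; c2=28
item=1: not <1; c2=29
item=13: not <1; c2=42
item=0: <1, res = 1*2+0 = 2; c2=43
item=6: not <1; c2=49
item=12: not <1; c2=61
item=0: <1, res = 2*2+0 = 4; c2=62
res*c2 = 4*62 = 248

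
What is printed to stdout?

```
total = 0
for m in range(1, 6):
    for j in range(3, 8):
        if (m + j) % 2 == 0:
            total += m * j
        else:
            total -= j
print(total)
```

135

m=1,j=3: even sum, total = 0+3 = 3
m=1,j=4: odd sum, total = 3-4 = -1
m=1,j=5: even sum, total = (-1)+5 = 4
m=1,j=6: odd sum, total = 4-6 = -2
m=1,j=7: even sum, total = (-2)+7 = 5
m=2,j=3: odd sum, total = 5-3 = 2
m=2,j=4: even sum, total = 2+8 = 10
m=2,j=5: odd sum, total = 10-5 = 5
m=2,j=6: even sum, total = 5+12 = 17
m=2,j=7: odd sum, total = 17-7 = 10
m=3,j=3: even sum, total = 10+9 = 19
m=3,j=4: odd sum, total = 19-4 = 15
m=3,j=5: even sum, total = 15+15 = 30
m=3,j=6: odd sum, total = 30-6 = 24
m=3,j=7: even sum, total = 24+21 = 45
m=4,j=3: odd sum, total = 45-3 = 42
m=4,j=4: even sum, total = 42+16 = 58
m=4,j=5: odd sum, total = 58-5 = 53
m=4,j=6: even sum, total = 53+24 = 77
m=4,j=7: odd sum, total = 77-7 = 70
m=5,j=3: even sum, total = 70+15 = 85
m=5,j=4: odd sum, total = 85-4 = 81
m=5,j=5: even sum, total = 81+25 = 106
m=5,j=6: odd sum, total = 106-6 = 100
m=5,j=7: even sum, total = 100+35 = 135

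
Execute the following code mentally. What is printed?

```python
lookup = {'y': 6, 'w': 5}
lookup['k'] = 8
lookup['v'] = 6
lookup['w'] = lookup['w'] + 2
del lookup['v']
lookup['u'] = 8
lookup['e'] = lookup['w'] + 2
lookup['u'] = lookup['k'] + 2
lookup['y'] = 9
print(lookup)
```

lookup['k'] = 8 → {'y': 6, 'w': 5, 'k': 8}
lookup['v'] = 6 → {'y': 6, 'w': 5, 'k': 8, 'v': 6}
lookup['w'] = lookup['w']+2 = 7 → {'y': 6, 'w': 7, 'k': 8, 'v': 6}
del 'v' → {'y': 6, 'w': 7, 'k': 8}
lookup['u'] = 8 → {'y': 6, 'w': 7, 'k': 8, 'u': 8}
lookup['e'] = lookup['w']+2 = 9 → {'y': 6, 'w': 7, 'k': 8, 'u': 8, 'e': 9}
lookup['u'] = lookup['k']+2 = 10 → {'y': 6, 'w': 7, 'k': 8, 'u': 10, 'e': 9}
lookup['y'] = 9 → {'y': 9, 'w': 7, 'k': 8, 'u': 10, 'e': 9}

{'y': 9, 'w': 7, 'k': 8, 'u': 10, 'e': 9}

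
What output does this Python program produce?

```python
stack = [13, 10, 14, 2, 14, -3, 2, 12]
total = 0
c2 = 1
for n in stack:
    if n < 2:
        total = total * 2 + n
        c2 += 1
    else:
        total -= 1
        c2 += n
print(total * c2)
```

-1035

n=13: not <2, total = 0-1 = -1; c2=14
n=10: not <2, total = (-1)-1 = -2; c2=24
n=14: not <2, total = (-2)-1 = -3; c2=38
n=2: not <2, total = (-3)-1 = -4; c2=40
n=14: not <2, total = (-4)-1 = -5; c2=54
n=-3: <2, total = (-5)*2+(-3) = -13; c2=55
n=2: not <2, total = (-13)-1 = -14; c2=57
n=12: not <2, total = (-14)-1 = -15; c2=69
total*c2 = (-15)*69 = -1035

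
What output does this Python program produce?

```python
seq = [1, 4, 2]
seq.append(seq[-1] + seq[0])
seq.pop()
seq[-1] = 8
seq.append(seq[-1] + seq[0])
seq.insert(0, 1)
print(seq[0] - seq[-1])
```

-8

append seq[-1]+seq[0] = 2+1 = 3 → [1, 4, 2, 3]
pop() removes 3 → [1, 4, 2]
seq[-1] = 8 → [1, 4, 8]
append seq[-1]+seq[0] = 8+1 = 9 → [1, 4, 8, 9]
insert 1 at 0 → [1, 1, 4, 8, 9]
seq[0]-seq[-1] = 1-9 = -8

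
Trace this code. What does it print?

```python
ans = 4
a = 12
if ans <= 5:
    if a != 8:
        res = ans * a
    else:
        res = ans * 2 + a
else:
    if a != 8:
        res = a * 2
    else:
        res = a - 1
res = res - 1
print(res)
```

ans=4, a=12
ans <= 5 is True; a != 8 is True
→ res = ans * a = 48
res = 48-1 = 47

47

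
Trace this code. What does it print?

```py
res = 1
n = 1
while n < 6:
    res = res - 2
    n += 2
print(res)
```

n=1: res = 1-2 = -1
n=3: res = (-1)-2 = -3
n=5: res = (-3)-2 = -5

-5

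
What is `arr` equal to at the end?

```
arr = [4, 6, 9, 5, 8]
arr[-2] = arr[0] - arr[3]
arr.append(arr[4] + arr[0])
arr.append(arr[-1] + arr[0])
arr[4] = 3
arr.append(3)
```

arr[-2] = arr[0]-arr[3] = 4-5 = -1 → [4, 6, 9, -1, 8]
append arr[4]+arr[0] = 8+4 = 12 → [4, 6, 9, -1, 8, 12]
append arr[-1]+arr[0] = 12+4 = 16 → [4, 6, 9, -1, 8, 12, 16]
arr[4] = 3 → [4, 6, 9, -1, 3, 12, 16]
append 3 → [4, 6, 9, -1, 3, 12, 16, 3]

[4, 6, 9, -1, 3, 12, 16, 3]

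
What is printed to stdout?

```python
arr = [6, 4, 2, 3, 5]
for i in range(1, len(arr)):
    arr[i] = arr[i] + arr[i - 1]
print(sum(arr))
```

63

i=1: arr[1] = 4+6 = 10 → [6, 10, 2, 3, 5]
i=2: arr[2] = 2+10 = 12 → [6, 10, 12, 3, 5]
i=3: arr[3] = 3+12 = 15 → [6, 10, 12, 15, 5]
i=4: arr[4] = 5+15 = 20 → [6, 10, 12, 15, 20]
sum = 63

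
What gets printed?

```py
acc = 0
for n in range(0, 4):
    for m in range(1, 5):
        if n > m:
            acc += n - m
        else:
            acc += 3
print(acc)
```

n=0,m=1: not 0>1, acc = 0+3 = 3
n=0,m=2: not 0>2, acc = 3+3 = 6
n=0,m=3: not 0>3, acc = 6+3 = 9
n=0,m=4: not 0>4, acc = 9+3 = 12
n=1,m=1: not 1>1, acc = 12+3 = 15
n=1,m=2: not 1>2, acc = 15+3 = 18
n=1,m=3: not 1>3, acc = 18+3 = 21
n=1,m=4: not 1>4, acc = 21+3 = 24
n=2,m=1: 2>1, acc = 24+1 = 25
n=2,m=2: not 2>2, acc = 25+3 = 28
n=2,m=3: not 2>3, acc = 28+3 = 31
n=2,m=4: not 2>4, acc = 31+3 = 34
n=3,m=1: 3>1, acc = 34+2 = 36
n=3,m=2: 3>2, acc = 36+1 = 37
n=3,m=3: not 3>3, acc = 37+3 = 40
n=3,m=4: not 3>4, acc = 40+3 = 43

43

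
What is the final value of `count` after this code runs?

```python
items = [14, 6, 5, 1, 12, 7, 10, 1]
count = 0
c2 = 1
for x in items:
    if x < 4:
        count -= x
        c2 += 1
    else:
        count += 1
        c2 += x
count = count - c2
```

-53

x=14: not <4, count = 0+1 = 1; c2=15
x=6: not <4, count = 1+1 = 2; c2=21
x=5: not <4, count = 2+1 = 3; c2=26
x=1: <4, count = 3-1 = 2; c2=27
x=12: not <4, count = 2+1 = 3; c2=39
x=7: not <4, count = 3+1 = 4; c2=46
x=10: not <4, count = 4+1 = 5; c2=56
x=1: <4, count = 5-1 = 4; c2=57
count-c2 = 4-57 = -53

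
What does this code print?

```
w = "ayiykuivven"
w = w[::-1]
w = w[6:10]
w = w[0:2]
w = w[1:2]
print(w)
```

y

reverse → 'nevviukyiya'
slice [6:10] → 'kyiy'
slice [0:2] → 'ky'
slice [1:2] → 'y'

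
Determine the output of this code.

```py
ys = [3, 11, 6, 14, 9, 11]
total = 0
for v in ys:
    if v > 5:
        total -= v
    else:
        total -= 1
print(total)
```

-52

v=3: not >5, total = 0-1 = -1
v=11: >5, total = (-1)-11 = -12
v=6: >5, total = (-12)-6 = -18
v=14: >5, total = (-18)-14 = -32
v=9: >5, total = (-32)-9 = -41
v=11: >5, total = (-41)-11 = -52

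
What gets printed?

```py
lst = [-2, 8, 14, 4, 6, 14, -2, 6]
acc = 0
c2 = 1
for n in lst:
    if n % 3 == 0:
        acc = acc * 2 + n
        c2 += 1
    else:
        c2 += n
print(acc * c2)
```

702

n=-2: not %3==0; c2=-1
n=8: not %3==0; c2=7
n=14: not %3==0; c2=21
n=4: not %3==0; c2=25
n=6: %3==0, acc = 0*2+6 = 6; c2=26
n=14: not %3==0; c2=40
n=-2: not %3==0; c2=38
n=6: %3==0, acc = 6*2+6 = 18; c2=39
acc*c2 = 18*39 = 702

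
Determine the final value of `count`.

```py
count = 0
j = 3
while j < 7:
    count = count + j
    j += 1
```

j=3: count = 0+3 = 3
j=4: count = 3+4 = 7
j=5: count = 7+5 = 12
j=6: count = 12+6 = 18

18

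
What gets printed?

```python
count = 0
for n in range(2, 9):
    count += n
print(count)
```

35

n=2: count = 0+2 = 2
n=3: count = 2+3 = 5
n=4: count = 5+4 = 9
n=5: count = 9+5 = 14
n=6: count = 14+6 = 20
n=7: count = 20+7 = 27
n=8: count = 27+8 = 35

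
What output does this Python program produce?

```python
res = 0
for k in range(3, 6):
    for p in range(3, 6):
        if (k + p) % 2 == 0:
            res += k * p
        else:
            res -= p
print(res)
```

k=3,p=3: even sum, res = 0+9 = 9
k=3,p=4: odd sum, res = 9-4 = 5
k=3,p=5: even sum, res = 5+15 = 20
k=4,p=3: odd sum, res = 20-3 = 17
k=4,p=4: even sum, res = 17+16 = 33
k=4,p=5: odd sum, res = 33-5 = 28
k=5,p=3: even sum, res = 28+15 = 43
k=5,p=4: odd sum, res = 43-4 = 39
k=5,p=5: even sum, res = 39+25 = 64

64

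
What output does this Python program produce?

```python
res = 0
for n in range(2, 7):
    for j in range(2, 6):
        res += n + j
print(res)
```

n=2,j=2: res = 0+4 = 4
n=2,j=3: res = 4+5 = 9
n=2,j=4: res = 9+6 = 15
n=2,j=5: res = 15+7 = 22
n=3,j=2: res = 22+5 = 27
n=3,j=3: res = 27+6 = 33
n=3,j=4: res = 33+7 = 40
n=3,j=5: res = 40+8 = 48
n=4,j=2: res = 48+6 = 54
n=4,j=3: res = 54+7 = 61
n=4,j=4: res = 61+8 = 69
n=4,j=5: res = 69+9 = 78
n=5,j=2: res = 78+7 = 85
n=5,j=3: res = 85+8 = 93
n=5,j=4: res = 93+9 = 102
n=5,j=5: res = 102+10 = 112
n=6,j=2: res = 112+8 = 120
n=6,j=3: res = 120+9 = 129
n=6,j=4: res = 129+10 = 139
n=6,j=5: res = 139+11 = 150

150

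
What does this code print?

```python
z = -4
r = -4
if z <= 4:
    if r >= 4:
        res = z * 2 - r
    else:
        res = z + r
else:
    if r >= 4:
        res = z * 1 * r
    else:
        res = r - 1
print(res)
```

-8

z=-4, r=-4
z <= 4 is True; r >= 4 is False
→ res = z + r = -8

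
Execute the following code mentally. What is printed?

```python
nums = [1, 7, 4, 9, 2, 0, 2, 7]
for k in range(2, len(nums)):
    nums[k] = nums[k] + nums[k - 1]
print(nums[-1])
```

k=2: nums[2] = 4+7 = 11 → [1, 7, 11, 9, 2, 0, 2, 7]
k=3: nums[3] = 9+11 = 20 → [1, 7, 11, 20, 2, 0, 2, 7]
k=4: nums[4] = 2+20 = 22 → [1, 7, 11, 20, 22, 0, 2, 7]
k=5: nums[5] = 0+22 = 22 → [1, 7, 11, 20, 22, 22, 2, 7]
k=6: nums[6] = 2+22 = 24 → [1, 7, 11, 20, 22, 22, 24, 7]
k=7: nums[7] = 7+24 = 31 → [1, 7, 11, 20, 22, 22, 24, 31]

31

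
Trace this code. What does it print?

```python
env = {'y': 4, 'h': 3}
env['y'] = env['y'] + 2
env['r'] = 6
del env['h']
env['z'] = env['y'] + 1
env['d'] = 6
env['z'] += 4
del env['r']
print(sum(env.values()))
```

23

env['y'] = env['y']+2 = 6 → {'y': 6, 'h': 3}
env['r'] = 6 → {'y': 6, 'h': 3, 'r': 6}
del 'h' → {'y': 6, 'r': 6}
env['z'] = env['y']+1 = 7 → {'y': 6, 'r': 6, 'z': 7}
env['d'] = 6 → {'y': 6, 'r': 6, 'z': 7, 'd': 6}
env['z'] = 7+4 = 11 → {'y': 6, 'r': 6, 'z': 11, 'd': 6}
del 'r' → {'y': 6, 'z': 11, 'd': 6}
sum of values = 23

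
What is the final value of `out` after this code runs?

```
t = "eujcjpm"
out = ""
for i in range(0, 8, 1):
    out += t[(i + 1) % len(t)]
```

'ujcjpmeu'

i=0: add t[1]='u' → 'u'
i=1: add t[2]='j' → 'uj'
i=2: add t[3]='c' → 'ujc'
i=3: add t[4]='j' → 'ujcj'
i=4: add t[5]='p' → 'ujcjp'
i=5: add t[6]='m' → 'ujcjpm'
i=6: add t[0]='e' → 'ujcjpme'
i=7: add t[1]='u' → 'ujcjpmeu'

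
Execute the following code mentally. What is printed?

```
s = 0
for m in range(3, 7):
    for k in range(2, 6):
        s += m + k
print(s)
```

m=3,k=2: s = 0+5 = 5
m=3,k=3: s = 5+6 = 11
m=3,k=4: s = 11+7 = 18
m=3,k=5: s = 18+8 = 26
m=4,k=2: s = 26+6 = 32
m=4,k=3: s = 32+7 = 39
m=4,k=4: s = 39+8 = 47
m=4,k=5: s = 47+9 = 56
m=5,k=2: s = 56+7 = 63
m=5,k=3: s = 63+8 = 71
m=5,k=4: s = 71+9 = 80
m=5,k=5: s = 80+10 = 90
m=6,k=2: s = 90+8 = 98
m=6,k=3: s = 98+9 = 107
m=6,k=4: s = 107+10 = 117
m=6,k=5: s = 117+11 = 128

128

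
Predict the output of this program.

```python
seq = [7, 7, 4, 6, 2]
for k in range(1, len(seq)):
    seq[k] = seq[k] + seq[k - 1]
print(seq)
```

k=1: seq[1] = 7+7 = 14 → [7, 14, 4, 6, 2]
k=2: seq[2] = 4+14 = 18 → [7, 14, 18, 6, 2]
k=3: seq[3] = 6+18 = 24 → [7, 14, 18, 24, 2]
k=4: seq[4] = 2+24 = 26 → [7, 14, 18, 24, 26]

[7, 14, 18, 24, 26]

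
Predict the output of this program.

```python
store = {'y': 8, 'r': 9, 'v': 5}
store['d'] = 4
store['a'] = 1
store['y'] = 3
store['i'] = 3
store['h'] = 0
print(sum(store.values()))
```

store['d'] = 4 → {'y': 8, 'r': 9, 'v': 5, 'd': 4}
store['a'] = 1 → {'y': 8, 'r': 9, 'v': 5, 'd': 4, 'a': 1}
store['y'] = 3 → {'y': 3, 'r': 9, 'v': 5, 'd': 4, 'a': 1}
store['i'] = 3 → {'y': 3, 'r': 9, 'v': 5, 'd': 4, 'a': 1, 'i': 3}
store['h'] = 0 → {'y': 3, 'r': 9, 'v': 5, 'd': 4, 'a': 1, 'i': 3, 'h': 0}
sum of values = 25

25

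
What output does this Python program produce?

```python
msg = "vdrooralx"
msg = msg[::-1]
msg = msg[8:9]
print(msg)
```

reverse → 'xlaroordv'
slice [8:9] → 'v'

v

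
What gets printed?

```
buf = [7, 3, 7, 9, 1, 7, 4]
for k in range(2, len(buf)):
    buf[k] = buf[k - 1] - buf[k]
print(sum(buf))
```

-67

k=2: buf[2] = 3-7 = -4 → [7, 3, -4, 9, 1, 7, 4]
k=3: buf[3] = (-4)-9 = -13 → [7, 3, -4, -13, 1, 7, 4]
k=4: buf[4] = (-13)-1 = -14 → [7, 3, -4, -13, -14, 7, 4]
k=5: buf[5] = (-14)-7 = -21 → [7, 3, -4, -13, -14, -21, 4]
k=6: buf[6] = (-21)-4 = -25 → [7, 3, -4, -13, -14, -21, -25]
sum = -67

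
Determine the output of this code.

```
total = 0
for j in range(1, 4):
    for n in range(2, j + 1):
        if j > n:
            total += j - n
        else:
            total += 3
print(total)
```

7

j=2,n=2: not 2>2, total = 0+3 = 3
j=3,n=2: 3>2, total = 3+1 = 4
j=3,n=3: not 3>3, total = 4+3 = 7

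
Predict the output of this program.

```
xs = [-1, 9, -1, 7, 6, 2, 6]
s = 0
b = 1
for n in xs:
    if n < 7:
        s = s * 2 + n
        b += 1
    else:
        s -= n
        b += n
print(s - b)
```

n=-1: <7, s = 0*2+(-1) = -1; b=2
n=9: not <7, s = (-1)-9 = -10; b=11
n=-1: <7, s = (-10)*2+(-1) = -21; b=12
n=7: not <7, s = (-21)-7 = -28; b=19
n=6: <7, s = (-28)*2+6 = -50; b=20
n=2: <7, s = (-50)*2+2 = -98; b=21
n=6: <7, s = (-98)*2+6 = -190; b=22
s-b = (-190)-22 = -212

-212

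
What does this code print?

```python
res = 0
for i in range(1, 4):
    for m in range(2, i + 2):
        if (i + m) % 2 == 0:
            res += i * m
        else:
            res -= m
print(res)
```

2

i=1,m=2: odd sum, res = 0-2 = -2
i=2,m=2: even sum, res = (-2)+4 = 2
i=2,m=3: odd sum, res = 2-3 = -1
i=3,m=2: odd sum, res = (-1)-2 = -3
i=3,m=3: even sum, res = (-3)+9 = 6
i=3,m=4: odd sum, res = 6-4 = 2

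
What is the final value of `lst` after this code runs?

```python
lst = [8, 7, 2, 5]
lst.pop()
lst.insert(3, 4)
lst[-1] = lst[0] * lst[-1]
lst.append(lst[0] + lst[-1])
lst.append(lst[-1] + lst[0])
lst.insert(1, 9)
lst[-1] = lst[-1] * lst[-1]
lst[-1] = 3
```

pop() removes 5 → [8, 7, 2]
insert 4 at 3 → [8, 7, 2, 4]
lst[-1] = lst[0]*lst[-1] = 8*4 = 32 → [8, 7, 2, 32]
append lst[0]+lst[-1] = 8+32 = 40 → [8, 7, 2, 32, 40]
append lst[-1]+lst[0] = 40+8 = 48 → [8, 7, 2, 32, 40, 48]
insert 9 at 1 → [8, 9, 7, 2, 32, 40, 48]
lst[-1] = lst[-1]*lst[-1] = 48*48 = 2304 → [8, 9, 7, 2, 32, 40, 2304]
lst[-1] = 3 → [8, 9, 7, 2, 32, 40, 3]

[8, 9, 7, 2, 32, 40, 3]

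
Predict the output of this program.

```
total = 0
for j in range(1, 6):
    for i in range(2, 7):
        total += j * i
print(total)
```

j=1,i=2: total = 0+2 = 2
j=1,i=3: total = 2+3 = 5
j=1,i=4: total = 5+4 = 9
j=1,i=5: total = 9+5 = 14
j=1,i=6: total = 14+6 = 20
j=2,i=2: total = 20+4 = 24
j=2,i=3: total = 24+6 = 30
j=2,i=4: total = 30+8 = 38
j=2,i=5: total = 38+10 = 48
j=2,i=6: total = 48+12 = 60
j=3,i=2: total = 60+6 = 66
j=3,i=3: total = 66+9 = 75
j=3,i=4: total = 75+12 = 87
j=3,i=5: total = 87+15 = 102
j=3,i=6: total = 102+18 = 120
j=4,i=2: total = 120+8 = 128
j=4,i=3: total = 128+12 = 140
j=4,i=4: total = 140+16 = 156
j=4,i=5: total = 156+20 = 176
j=4,i=6: total = 176+24 = 200
j=5,i=2: total = 200+10 = 210
j=5,i=3: total = 210+15 = 225
j=5,i=4: total = 225+20 = 245
j=5,i=5: total = 245+25 = 270
j=5,i=6: total = 270+30 = 300

300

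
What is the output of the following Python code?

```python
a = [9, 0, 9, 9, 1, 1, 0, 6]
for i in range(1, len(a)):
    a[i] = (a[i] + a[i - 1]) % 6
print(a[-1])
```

i=1: a[1] = (0+9)%6 = 3 → [9, 3, 9, 9, 1, 1, 0, 6]
i=2: a[2] = (9+3)%6 = 0 → [9, 3, 0, 9, 1, 1, 0, 6]
i=3: a[3] = (9+0)%6 = 3 → [9, 3, 0, 3, 1, 1, 0, 6]
i=4: a[4] = (1+3)%6 = 4 → [9, 3, 0, 3, 4, 1, 0, 6]
i=5: a[5] = (1+4)%6 = 5 → [9, 3, 0, 3, 4, 5, 0, 6]
i=6: a[6] = (0+5)%6 = 5 → [9, 3, 0, 3, 4, 5, 5, 6]
i=7: a[7] = (6+5)%6 = 5 → [9, 3, 0, 3, 4, 5, 5, 5]

5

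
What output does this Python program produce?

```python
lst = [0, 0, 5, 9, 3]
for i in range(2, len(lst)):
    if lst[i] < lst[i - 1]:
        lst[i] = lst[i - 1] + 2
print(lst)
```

i=2: 5>=0, unchanged → [0, 0, 5, 9, 3]
i=3: 9>=5, unchanged → [0, 0, 5, 9, 3]
i=4: 3<9, lst[4] = 9+2 = 11 → [0, 0, 5, 9, 11]

[0, 0, 5, 9, 11]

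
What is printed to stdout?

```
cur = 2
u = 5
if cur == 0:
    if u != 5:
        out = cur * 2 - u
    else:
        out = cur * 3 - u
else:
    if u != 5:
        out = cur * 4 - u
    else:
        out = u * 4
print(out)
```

cur=2, u=5
cur == 0 is False; u != 5 is False
→ out = u * 4 = 20

20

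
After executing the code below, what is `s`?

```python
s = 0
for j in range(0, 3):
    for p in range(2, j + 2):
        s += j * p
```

j=1,p=2: s = 0+2 = 2
j=2,p=2: s = 2+4 = 6
j=2,p=3: s = 6+6 = 12

12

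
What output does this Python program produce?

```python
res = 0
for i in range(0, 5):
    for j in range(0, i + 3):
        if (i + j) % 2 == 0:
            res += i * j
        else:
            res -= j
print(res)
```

69

i=0,j=0: even sum, res = 0+0 = 0
i=0,j=1: odd sum, res = 0-1 = -1
i=0,j=2: even sum, res = (-1)+0 = -1
i=1,j=0: odd sum, res = (-1)-0 = -1
i=1,j=1: even sum, res = (-1)+1 = 0
i=1,j=2: odd sum, res = 0-2 = -2
i=1,j=3: even sum, res = (-2)+3 = 1
i=2,j=0: even sum, res = 1+0 = 1
i=2,j=1: odd sum, res = 1-1 = 0
i=2,j=2: even sum, res = 0+4 = 4
i=2,j=3: odd sum, res = 4-3 = 1
i=2,j=4: even sum, res = 1+8 = 9
i=3,j=0: odd sum, res = 9-0 = 9
i=3,j=1: even sum, res = 9+3 = 12
i=3,j=2: odd sum, res = 12-2 = 10
i=3,j=3: even sum, res = 10+9 = 19
i=3,j=4: odd sum, res = 19-4 = 15
i=3,j=5: even sum, res = 15+15 = 30
i=4,j=0: even sum, res = 30+0 = 30
i=4,j=1: odd sum, res = 30-1 = 29
i=4,j=2: even sum, res = 29+8 = 37
i=4,j=3: odd sum, res = 37-3 = 34
i=4,j=4: even sum, res = 34+16 = 50
i=4,j=5: odd sum, res = 50-5 = 45
i=4,j=6: even sum, res = 45+24 = 69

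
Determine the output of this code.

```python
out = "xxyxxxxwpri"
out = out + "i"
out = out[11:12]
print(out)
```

+ 'i' → 'xxyxxxxwprii'
slice [11:12] → 'i'

i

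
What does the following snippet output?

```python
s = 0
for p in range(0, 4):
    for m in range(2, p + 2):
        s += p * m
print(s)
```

39

p=1,m=2: s = 0+2 = 2
p=2,m=2: s = 2+4 = 6
p=2,m=3: s = 6+6 = 12
p=3,m=2: s = 12+6 = 18
p=3,m=3: s = 18+9 = 27
p=3,m=4: s = 27+12 = 39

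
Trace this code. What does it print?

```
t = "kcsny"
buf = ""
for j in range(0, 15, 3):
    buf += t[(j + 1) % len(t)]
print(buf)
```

cyskn

j=0: add t[1]='c' → 'c'
j=3: add t[4]='y' → 'cy'
j=6: add t[2]='s' → 'cys'
j=9: add t[0]='k' → 'cysk'
j=12: add t[3]='n' → 'cyskn'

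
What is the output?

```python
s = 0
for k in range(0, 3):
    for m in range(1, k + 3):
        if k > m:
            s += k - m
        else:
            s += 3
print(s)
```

k=0,m=1: not 0>1, s = 0+3 = 3
k=0,m=2: not 0>2, s = 3+3 = 6
k=1,m=1: not 1>1, s = 6+3 = 9
k=1,m=2: not 1>2, s = 9+3 = 12
k=1,m=3: not 1>3, s = 12+3 = 15
k=2,m=1: 2>1, s = 15+1 = 16
k=2,m=2: not 2>2, s = 16+3 = 19
k=2,m=3: not 2>3, s = 19+3 = 22
k=2,m=4: not 2>4, s = 22+3 = 25

25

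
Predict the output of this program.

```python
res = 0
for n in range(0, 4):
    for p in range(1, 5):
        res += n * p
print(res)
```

n=0,p=1: res = 0+0 = 0
n=0,p=2: res = 0+0 = 0
n=0,p=3: res = 0+0 = 0
n=0,p=4: res = 0+0 = 0
n=1,p=1: res = 0+1 = 1
n=1,p=2: res = 1+2 = 3
n=1,p=3: res = 3+3 = 6
n=1,p=4: res = 6+4 = 10
n=2,p=1: res = 10+2 = 12
n=2,p=2: res = 12+4 = 16
n=2,p=3: res = 16+6 = 22
n=2,p=4: res = 22+8 = 30
n=3,p=1: res = 30+3 = 33
n=3,p=2: res = 33+6 = 39
n=3,p=3: res = 39+9 = 48
n=3,p=4: res = 48+12 = 60

60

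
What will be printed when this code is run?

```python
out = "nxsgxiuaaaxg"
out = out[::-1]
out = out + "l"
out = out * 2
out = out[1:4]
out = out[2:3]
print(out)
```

reverse → 'gxaaauixgsxn'
+ 'l' → 'gxaaauixgsxnl'
repeat ×2 → 'gxaaauixgsxnlgxaaauixgsxnl'
slice [1:4] → 'xaa'
slice [2:3] → 'a'

a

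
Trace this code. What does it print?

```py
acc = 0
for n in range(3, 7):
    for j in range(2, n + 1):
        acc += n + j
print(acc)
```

n=3,j=2: acc = 0+5 = 5
n=3,j=3: acc = 5+6 = 11
n=4,j=2: acc = 11+6 = 17
n=4,j=3: acc = 17+7 = 24
n=4,j=4: acc = 24+8 = 32
n=5,j=2: acc = 32+7 = 39
n=5,j=3: acc = 39+8 = 47
n=5,j=4: acc = 47+9 = 56
n=5,j=5: acc = 56+10 = 66
n=6,j=2: acc = 66+8 = 74
n=6,j=3: acc = 74+9 = 83
n=6,j=4: acc = 83+10 = 93
n=6,j=5: acc = 93+11 = 104
n=6,j=6: acc = 104+12 = 116

116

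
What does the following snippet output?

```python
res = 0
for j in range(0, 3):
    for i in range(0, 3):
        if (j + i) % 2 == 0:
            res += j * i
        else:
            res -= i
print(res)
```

j=0,i=0: even sum, res = 0+0 = 0
j=0,i=1: odd sum, res = 0-1 = -1
j=0,i=2: even sum, res = (-1)+0 = -1
j=1,i=0: odd sum, res = (-1)-0 = -1
j=1,i=1: even sum, res = (-1)+1 = 0
j=1,i=2: odd sum, res = 0-2 = -2
j=2,i=0: even sum, res = (-2)+0 = -2
j=2,i=1: odd sum, res = (-2)-1 = -3
j=2,i=2: even sum, res = (-3)+4 = 1

1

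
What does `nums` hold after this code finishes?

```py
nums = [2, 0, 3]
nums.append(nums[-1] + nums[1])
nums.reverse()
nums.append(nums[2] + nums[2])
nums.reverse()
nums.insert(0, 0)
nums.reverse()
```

[3, 3, 0, 2, 0, 0]

append nums[-1]+nums[1] = 3+0 = 3 → [2, 0, 3, 3]
reverse → [3, 3, 0, 2]
append nums[2]+nums[2] = 0+0 = 0 → [3, 3, 0, 2, 0]
reverse → [0, 2, 0, 3, 3]
insert 0 at 0 → [0, 0, 2, 0, 3, 3]
reverse → [3, 3, 0, 2, 0, 0]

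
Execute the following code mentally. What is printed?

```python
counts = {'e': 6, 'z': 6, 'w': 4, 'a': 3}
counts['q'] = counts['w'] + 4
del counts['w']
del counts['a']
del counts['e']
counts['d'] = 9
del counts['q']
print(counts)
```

{'z': 6, 'd': 9}

counts['q'] = counts['w']+4 = 8 → {'e': 6, 'z': 6, 'w': 4, 'a': 3, 'q': 8}
del 'w' → {'e': 6, 'z': 6, 'a': 3, 'q': 8}
del 'a' → {'e': 6, 'z': 6, 'q': 8}
del 'e' → {'z': 6, 'q': 8}
counts['d'] = 9 → {'z': 6, 'q': 8, 'd': 9}
del 'q' → {'z': 6, 'd': 9}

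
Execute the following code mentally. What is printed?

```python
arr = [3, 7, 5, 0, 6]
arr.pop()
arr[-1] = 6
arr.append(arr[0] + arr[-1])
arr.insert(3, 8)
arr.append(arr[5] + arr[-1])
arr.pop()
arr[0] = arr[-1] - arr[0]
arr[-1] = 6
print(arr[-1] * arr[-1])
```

pop() removes 6 → [3, 7, 5, 0]
arr[-1] = 6 → [3, 7, 5, 6]
append arr[0]+arr[-1] = 3+6 = 9 → [3, 7, 5, 6, 9]
insert 8 at 3 → [3, 7, 5, 8, 6, 9]
append arr[5]+arr[-1] = 9+9 = 18 → [3, 7, 5, 8, 6, 9, 18]
pop() removes 18 → [3, 7, 5, 8, 6, 9]
arr[0] = arr[-1]-arr[0] = 9-3 = 6 → [6, 7, 5, 8, 6, 9]
arr[-1] = 6 → [6, 7, 5, 8, 6, 6]
arr[-1]*arr[-1] = 6*6 = 36

36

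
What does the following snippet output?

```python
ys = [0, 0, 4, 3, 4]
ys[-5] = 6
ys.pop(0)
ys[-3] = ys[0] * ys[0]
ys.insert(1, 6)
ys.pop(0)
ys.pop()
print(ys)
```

[6, 0, 3]

ys[-5] = 6 → [6, 0, 4, 3, 4]
pop(0) removes 6 → [0, 4, 3, 4]
ys[-3] = ys[0]*ys[0] = 0*0 = 0 → [0, 0, 3, 4]
insert 6 at 1 → [0, 6, 0, 3, 4]
pop(0) removes 0 → [6, 0, 3, 4]
pop() removes 4 → [6, 0, 3]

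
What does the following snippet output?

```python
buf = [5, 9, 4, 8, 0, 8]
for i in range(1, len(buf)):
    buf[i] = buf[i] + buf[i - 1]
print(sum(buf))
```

123

i=1: buf[1] = 9+5 = 14 → [5, 14, 4, 8, 0, 8]
i=2: buf[2] = 4+14 = 18 → [5, 14, 18, 8, 0, 8]
i=3: buf[3] = 8+18 = 26 → [5, 14, 18, 26, 0, 8]
i=4: buf[4] = 0+26 = 26 → [5, 14, 18, 26, 26, 8]
i=5: buf[5] = 8+26 = 34 → [5, 14, 18, 26, 26, 34]
sum = 123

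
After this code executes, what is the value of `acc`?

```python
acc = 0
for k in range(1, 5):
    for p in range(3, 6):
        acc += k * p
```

120

k=1,p=3: acc = 0+3 = 3
k=1,p=4: acc = 3+4 = 7
k=1,p=5: acc = 7+5 = 12
k=2,p=3: acc = 12+6 = 18
k=2,p=4: acc = 18+8 = 26
k=2,p=5: acc = 26+10 = 36
k=3,p=3: acc = 36+9 = 45
k=3,p=4: acc = 45+12 = 57
k=3,p=5: acc = 57+15 = 72
k=4,p=3: acc = 72+12 = 84
k=4,p=4: acc = 84+16 = 100
k=4,p=5: acc = 100+20 = 120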